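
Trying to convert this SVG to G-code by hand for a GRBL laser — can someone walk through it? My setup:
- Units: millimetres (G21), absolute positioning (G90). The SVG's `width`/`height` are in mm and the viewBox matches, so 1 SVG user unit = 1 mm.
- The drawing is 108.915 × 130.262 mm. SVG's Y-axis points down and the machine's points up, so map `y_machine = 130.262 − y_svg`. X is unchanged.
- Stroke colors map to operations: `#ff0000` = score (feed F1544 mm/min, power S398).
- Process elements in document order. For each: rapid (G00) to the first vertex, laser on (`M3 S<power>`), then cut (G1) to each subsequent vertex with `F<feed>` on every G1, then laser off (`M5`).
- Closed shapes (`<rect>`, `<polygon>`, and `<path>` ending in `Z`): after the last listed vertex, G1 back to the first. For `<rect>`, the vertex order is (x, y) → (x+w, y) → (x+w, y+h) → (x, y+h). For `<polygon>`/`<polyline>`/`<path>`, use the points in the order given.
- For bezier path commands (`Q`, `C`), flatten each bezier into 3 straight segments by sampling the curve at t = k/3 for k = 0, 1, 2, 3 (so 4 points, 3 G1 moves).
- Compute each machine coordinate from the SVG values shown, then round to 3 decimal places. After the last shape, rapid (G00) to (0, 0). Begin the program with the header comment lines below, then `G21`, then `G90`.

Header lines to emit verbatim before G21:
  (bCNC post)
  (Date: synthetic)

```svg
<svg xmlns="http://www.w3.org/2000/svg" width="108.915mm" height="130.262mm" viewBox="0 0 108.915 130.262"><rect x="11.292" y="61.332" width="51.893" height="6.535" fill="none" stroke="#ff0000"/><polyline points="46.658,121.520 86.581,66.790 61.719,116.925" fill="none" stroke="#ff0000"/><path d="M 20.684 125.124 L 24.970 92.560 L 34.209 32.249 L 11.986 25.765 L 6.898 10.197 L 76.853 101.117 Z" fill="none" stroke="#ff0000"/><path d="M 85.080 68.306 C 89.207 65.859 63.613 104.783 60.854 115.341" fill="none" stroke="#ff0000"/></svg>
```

(bCNC post)
(Date: synthetic)
G21
G90
G00 X11.292 Y68.930
M3 S398
G1 X63.185 Y68.930 F1544
G1 X63.185 Y62.395 F1544
G1 X11.292 Y62.395 F1544
G1 X11.292 Y68.930 F1544
M5
G00 X46.658 Y8.742
M3 S398
G1 X86.581 Y63.472 F1544
G1 X61.719 Y13.337 F1544
M5
G00 X20.684 Y5.138
M3 S398
G1 X24.970 Y37.702 F1544
G1 X34.209 Y98.013 F1544
G1 X11.986 Y104.497 F1544
G1 X6.898 Y120.065 F1544
G1 X76.853 Y29.145 F1544
G1 X20.684 Y5.138 F1544
M5
G00 X85.080 Y61.956
M3 S398
G1 X81.247 Y53.196 F1544
G1 X69.278 Y32.351 F1544
G1 X60.854 Y14.921 F1544
M5
G00 X0.000 Y0.000

viewBox `0 0 108.915 130.262` with mm width/height → 1 unit = 1 mm. Flip: y_m = 130.262 − y_svg.

**Shape 1** — `<rect>` rectangle, stroke `#ff0000` → score (S398, F1544). Machine vertices: (11.292,68.930) → (63.185,68.930) → (63.185,62.395) → (11.292,62.395) → (11.292,68.930). Closed: final G1 returns to the first vertex.

**Shape 2** — `<polyline>` open polyline, stroke `#ff0000` → score (S398, F1544). Machine vertices: (46.658,8.742) → (86.581,63.472) → (61.719,13.337). Open path.

**Shape 3** — `<path>` closed polygon, stroke `#ff0000` → score (S398, F1544). Machine vertices: (20.684,5.138) → (24.970,37.702) → (34.209,98.013) → (11.986,104.497) → (6.898,120.065) → (76.853,29.145) → (20.684,5.138). Closed: final G1 returns to the first vertex.

**Shape 4** — `<path>` cubic bezier, stroke `#ff0000` → score (S398, F1544). Control points (SVG): P0=(85.080,68.306), P1=(89.207,65.859), P2=(63.613,104.783), P3=(60.854,115.341); sampled at t=k/3. Machine vertices: (85.080,61.956) → (81.247,53.196) → (69.278,32.351) → (60.854,14.921). Open path.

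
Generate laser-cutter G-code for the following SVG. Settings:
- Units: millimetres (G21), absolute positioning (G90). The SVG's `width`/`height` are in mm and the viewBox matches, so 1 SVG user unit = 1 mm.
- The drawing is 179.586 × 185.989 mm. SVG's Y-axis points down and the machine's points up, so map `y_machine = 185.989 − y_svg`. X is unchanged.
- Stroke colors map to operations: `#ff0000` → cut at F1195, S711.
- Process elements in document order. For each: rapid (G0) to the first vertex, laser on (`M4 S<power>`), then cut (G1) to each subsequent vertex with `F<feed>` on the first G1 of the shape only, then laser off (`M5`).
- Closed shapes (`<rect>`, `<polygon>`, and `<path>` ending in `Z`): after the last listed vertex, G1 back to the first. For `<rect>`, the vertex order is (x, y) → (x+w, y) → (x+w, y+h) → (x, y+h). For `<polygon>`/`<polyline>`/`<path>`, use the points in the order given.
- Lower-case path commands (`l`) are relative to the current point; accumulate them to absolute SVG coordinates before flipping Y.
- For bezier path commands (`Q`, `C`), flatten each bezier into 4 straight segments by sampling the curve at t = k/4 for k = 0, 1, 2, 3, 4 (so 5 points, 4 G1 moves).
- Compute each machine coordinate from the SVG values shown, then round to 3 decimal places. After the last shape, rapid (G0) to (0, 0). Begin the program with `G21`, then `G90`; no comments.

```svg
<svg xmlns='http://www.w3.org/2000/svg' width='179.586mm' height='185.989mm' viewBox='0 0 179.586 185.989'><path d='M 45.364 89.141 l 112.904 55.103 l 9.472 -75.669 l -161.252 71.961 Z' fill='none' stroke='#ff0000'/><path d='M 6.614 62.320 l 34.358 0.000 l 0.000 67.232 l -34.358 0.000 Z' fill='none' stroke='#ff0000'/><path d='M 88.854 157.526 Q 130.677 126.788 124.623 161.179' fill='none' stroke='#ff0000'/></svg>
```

viewBox `0 0 179.586 185.989` with mm width/height → 1 unit = 1 mm. Flip: y_m = 185.989 − y_svg.

**Shape 1** — `<path>` closed polygon, stroke `#ff0000` → cut (S711, F1195). Machine vertices: (45.364,96.848) → (158.268,41.745) → (167.740,117.414) → (6.488,45.453) → (45.364,96.848). Closed: final G1 returns to the first vertex.

**Shape 2** — `<path>` rectangle, stroke `#ff0000` → cut (S711, F1195). Machine vertices: (6.614,123.669) → (40.972,123.669) → (40.972,56.437) → (6.614,56.437) → (6.614,123.669). Closed: final G1 returns to the first vertex.

**Shape 3** — `<path>` quadratic bezier, stroke `#ff0000` → cut (S711, F1195). Control points (SVG): P0=(88.854,157.526), P1=(130.677,126.788), P2=(124.623,161.179); sampled at t=k/4. Machine vertices: (88.854,28.463) → (106.773,39.761) → (118.708,42.919) → (124.658,37.935) → (124.623,24.810). Open path.

G21
G90
G0 X45.364 Y96.848
M4 S711
G1 X158.268 Y41.745 F1195
G1 X167.740 Y117.414
G1 X6.488 Y45.453
G1 X45.364 Y96.848
M5
G0 X6.614 Y123.669
M4 S711
G1 X40.972 Y123.669 F1195
G1 X40.972 Y56.437
G1 X6.614 Y56.437
G1 X6.614 Y123.669
M5
G0 X88.854 Y28.463
M4 S711
G1 X106.773 Y39.761 F1195
G1 X118.708 Y42.919
G1 X124.658 Y37.935
G1 X124.623 Y24.810
M5
G0 X0.000 Y0.000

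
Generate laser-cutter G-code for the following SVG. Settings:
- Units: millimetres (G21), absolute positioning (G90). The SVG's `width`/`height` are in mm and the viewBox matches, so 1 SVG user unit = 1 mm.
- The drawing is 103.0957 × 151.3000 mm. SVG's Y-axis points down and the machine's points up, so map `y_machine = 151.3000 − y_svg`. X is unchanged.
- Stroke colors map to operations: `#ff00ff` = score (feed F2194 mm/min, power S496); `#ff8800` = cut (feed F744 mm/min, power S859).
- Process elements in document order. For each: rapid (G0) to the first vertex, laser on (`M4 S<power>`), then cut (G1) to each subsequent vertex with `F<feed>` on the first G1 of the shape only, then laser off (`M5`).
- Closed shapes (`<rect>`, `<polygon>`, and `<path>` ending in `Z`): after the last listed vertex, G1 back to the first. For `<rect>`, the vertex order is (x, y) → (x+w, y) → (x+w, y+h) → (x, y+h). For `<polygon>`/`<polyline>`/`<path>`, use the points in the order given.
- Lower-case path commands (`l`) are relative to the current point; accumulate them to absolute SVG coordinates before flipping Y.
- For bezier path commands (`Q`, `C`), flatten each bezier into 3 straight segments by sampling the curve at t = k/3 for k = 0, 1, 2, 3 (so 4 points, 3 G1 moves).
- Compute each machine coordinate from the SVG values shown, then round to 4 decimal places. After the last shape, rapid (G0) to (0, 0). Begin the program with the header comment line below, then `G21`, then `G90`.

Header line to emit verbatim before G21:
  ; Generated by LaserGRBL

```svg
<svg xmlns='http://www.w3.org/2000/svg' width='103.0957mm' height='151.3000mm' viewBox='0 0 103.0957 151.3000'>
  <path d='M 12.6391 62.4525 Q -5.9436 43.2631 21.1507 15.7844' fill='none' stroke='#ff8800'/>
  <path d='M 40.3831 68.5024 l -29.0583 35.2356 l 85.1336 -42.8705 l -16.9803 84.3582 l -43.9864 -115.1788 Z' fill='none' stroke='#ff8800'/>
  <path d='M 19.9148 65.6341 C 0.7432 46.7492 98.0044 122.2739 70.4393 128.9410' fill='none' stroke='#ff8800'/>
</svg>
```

; Generated by LaserGRBL
G21
G90
G0 X12.6391 Y88.8475
M4 S859
G1 X5.3259 Y102.5615 F744
G1 X8.1631 Y118.1175
G1 X21.1507 Y135.5156
M5
G0 X40.3831 Y82.7976
M4 S859
G1 X11.3248 Y47.5620 F744
G1 X96.4584 Y90.4325
G1 X79.4781 Y6.0743
G1 X35.4917 Y121.2531
G1 X40.3831 Y82.7976
M5
G0 X19.9148 Y85.6659
M4 S859
G1 X30.6186 Y79.1279 F744
G1 X65.3312 Y45.9317
G1 X70.4393 Y22.3590
M5
G0 X0.0000 Y0.0000

Since the viewBox matches the mm dimensions, user units are millimetres directly. The only transform is the Y-flip y_m = 151.3000 − y_svg.

Shape 1 is a quadratic bezier drawn with `<path>`. Its stroke #ff8800 means cut at S859, F744. After flipping Y the toolpath is (12.6391,88.8475) → (5.3259,102.5615) → (8.1631,118.1175) → (21.1507,135.5156).

Shape 2 is a closed polygon drawn with `<path>`. Its stroke #ff8800 means cut at S859, F744. After flipping Y the toolpath is (40.3831,82.7976) → (11.3248,47.5620) → (96.4584,90.4325) → (79.4781,6.0743) → (35.4917,121.2531) → (40.3831,82.7976), returning to the start.

Shape 3 is a cubic bezier drawn with `<path>`. Its stroke #ff8800 means cut at S859, F744. After flipping Y the toolpath is (19.9148,85.6659) → (30.6186,79.1279) → (65.3312,45.9317) → (70.4393,22.3590).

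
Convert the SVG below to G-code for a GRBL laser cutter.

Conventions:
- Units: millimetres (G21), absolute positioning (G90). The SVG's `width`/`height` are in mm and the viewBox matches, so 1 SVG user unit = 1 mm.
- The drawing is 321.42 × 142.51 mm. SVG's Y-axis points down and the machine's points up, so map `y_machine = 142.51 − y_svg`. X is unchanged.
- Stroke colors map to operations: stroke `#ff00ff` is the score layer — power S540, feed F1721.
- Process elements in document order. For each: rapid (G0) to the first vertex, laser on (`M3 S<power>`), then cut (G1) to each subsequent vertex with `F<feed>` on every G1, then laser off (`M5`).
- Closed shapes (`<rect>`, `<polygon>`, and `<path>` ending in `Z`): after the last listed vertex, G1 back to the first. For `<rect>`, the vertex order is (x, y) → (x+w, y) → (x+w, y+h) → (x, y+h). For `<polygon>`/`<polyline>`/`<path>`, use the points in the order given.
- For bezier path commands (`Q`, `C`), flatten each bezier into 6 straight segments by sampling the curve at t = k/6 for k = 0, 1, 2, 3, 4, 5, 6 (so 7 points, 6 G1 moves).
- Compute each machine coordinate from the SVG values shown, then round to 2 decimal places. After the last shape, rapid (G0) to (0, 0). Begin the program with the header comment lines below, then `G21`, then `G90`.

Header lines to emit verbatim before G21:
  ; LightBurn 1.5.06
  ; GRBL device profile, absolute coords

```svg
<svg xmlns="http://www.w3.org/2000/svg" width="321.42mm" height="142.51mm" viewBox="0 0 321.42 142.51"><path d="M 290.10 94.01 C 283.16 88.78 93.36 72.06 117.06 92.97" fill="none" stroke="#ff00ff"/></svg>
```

; LightBurn 1.5.06
; GRBL device profile, absolute coords
G21
G90
G0 X290.10 Y48.50
M3 S540
G1 X273.23 Y51.85 F1721
G1 X236.89 Y55.74 F1721
G1 X192.09 Y58.82 F1721
G1 X149.85 Y59.73 F1721
G1 X121.17 Y57.09 F1721
G1 X117.06 Y49.54 F1721
M5
G0 X0.00 Y0.00

1 u = 1 mm; y_m = 142.51 − y.

[1] `<path>` cubic bezier, #ff00ff→score S540 F1721: (290.10,48.50) → (273.23,51.85) → (236.89,55.74) → (192.09,58.82) → (149.85,59.73) → (121.17,57.09) → (117.06,49.54)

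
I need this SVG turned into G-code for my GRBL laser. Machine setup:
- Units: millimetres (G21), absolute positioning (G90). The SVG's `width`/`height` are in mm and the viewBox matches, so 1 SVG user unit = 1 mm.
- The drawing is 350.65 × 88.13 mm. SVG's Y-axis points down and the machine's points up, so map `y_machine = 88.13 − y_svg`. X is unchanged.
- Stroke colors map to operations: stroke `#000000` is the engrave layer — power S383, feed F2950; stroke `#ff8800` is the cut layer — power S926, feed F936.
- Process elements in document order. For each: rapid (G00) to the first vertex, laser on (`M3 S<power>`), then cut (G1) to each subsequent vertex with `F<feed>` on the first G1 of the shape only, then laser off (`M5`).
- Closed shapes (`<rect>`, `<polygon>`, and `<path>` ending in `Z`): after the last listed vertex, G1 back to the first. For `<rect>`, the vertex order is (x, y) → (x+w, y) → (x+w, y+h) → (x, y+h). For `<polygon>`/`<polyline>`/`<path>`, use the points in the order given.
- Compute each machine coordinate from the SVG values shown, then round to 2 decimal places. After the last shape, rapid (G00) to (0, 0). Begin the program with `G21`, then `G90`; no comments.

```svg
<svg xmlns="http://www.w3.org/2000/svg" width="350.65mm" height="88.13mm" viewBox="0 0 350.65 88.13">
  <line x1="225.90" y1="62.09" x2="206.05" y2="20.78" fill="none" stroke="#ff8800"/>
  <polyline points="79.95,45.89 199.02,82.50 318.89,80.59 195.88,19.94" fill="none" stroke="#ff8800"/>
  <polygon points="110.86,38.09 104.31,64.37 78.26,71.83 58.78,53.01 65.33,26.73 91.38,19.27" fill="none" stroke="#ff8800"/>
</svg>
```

G21
G90
G00 X225.90 Y26.04
M3 S926
G1 X206.05 Y67.35 F936
M5
G00 X79.95 Y42.24
M3 S926
G1 X199.02 Y5.63 F936
G1 X318.89 Y7.54
G1 X195.88 Y68.19
M5
G00 X110.86 Y50.04
M3 S926
G1 X104.31 Y23.76 F936
G1 X78.26 Y16.30
G1 X58.78 Y35.12
G1 X65.33 Y61.40
G1 X91.38 Y68.86
G1 X110.86 Y50.04
M5
G00 X0.00 Y0.00

1 u = 1 mm; y_m = 88.13 − y.

[1] `<line>` line segment, #ff8800→cut S926 F936: (225.90,26.04) → (206.05,67.35)

[2] `<polyline>` open polyline, #ff8800→cut S926 F936: (79.95,42.24) → (199.02,5.63) → (318.89,7.54) → (195.88,68.19)

[3] `<polygon>` regular polygon, #ff8800→cut S926 F936: (110.86,50.04) → (104.31,23.76) → (78.26,16.30) → (58.78,35.12) → (65.33,61.40) → (91.38,68.86) → (110.86,50.04) (closed)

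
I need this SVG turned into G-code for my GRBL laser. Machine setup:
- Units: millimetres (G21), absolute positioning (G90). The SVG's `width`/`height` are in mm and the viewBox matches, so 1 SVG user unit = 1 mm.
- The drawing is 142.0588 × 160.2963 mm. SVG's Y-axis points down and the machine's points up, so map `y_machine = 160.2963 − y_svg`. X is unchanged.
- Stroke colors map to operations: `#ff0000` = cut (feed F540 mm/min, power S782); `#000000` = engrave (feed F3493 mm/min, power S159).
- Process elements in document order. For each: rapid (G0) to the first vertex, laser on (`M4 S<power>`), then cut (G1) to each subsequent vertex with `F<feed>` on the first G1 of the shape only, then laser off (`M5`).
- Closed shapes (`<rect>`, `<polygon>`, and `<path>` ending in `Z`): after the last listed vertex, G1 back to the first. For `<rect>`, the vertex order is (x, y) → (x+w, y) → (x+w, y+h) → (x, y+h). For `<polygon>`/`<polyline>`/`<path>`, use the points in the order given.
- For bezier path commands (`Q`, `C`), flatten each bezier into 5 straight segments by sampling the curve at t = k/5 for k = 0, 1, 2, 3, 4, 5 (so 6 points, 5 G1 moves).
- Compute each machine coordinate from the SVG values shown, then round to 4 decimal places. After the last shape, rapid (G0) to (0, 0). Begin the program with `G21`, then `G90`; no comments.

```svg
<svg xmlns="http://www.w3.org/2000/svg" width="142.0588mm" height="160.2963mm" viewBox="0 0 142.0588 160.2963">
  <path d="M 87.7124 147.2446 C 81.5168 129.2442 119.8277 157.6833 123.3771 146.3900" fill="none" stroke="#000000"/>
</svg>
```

G21
G90
G0 X87.7124 Y13.0517
M4 S159
G1 X88.7017 Y18.9686 F3493
G1 X96.5676 Y17.8762
G1 X107.5055 Y13.9109
G1 X117.7102 Y11.2088
G1 X123.3771 Y13.9063
M5
G0 X0.0000 Y0.0000

1 u = 1 mm; y_m = 160.2963 − y.

[1] `<path>` cubic bezier, #000000→engrave S159 F3493: (87.7124,13.0517) → (88.7017,18.9686) → (96.5676,17.8762) → (107.5055,13.9109) → (117.7102,11.2088) → (123.3771,13.9063)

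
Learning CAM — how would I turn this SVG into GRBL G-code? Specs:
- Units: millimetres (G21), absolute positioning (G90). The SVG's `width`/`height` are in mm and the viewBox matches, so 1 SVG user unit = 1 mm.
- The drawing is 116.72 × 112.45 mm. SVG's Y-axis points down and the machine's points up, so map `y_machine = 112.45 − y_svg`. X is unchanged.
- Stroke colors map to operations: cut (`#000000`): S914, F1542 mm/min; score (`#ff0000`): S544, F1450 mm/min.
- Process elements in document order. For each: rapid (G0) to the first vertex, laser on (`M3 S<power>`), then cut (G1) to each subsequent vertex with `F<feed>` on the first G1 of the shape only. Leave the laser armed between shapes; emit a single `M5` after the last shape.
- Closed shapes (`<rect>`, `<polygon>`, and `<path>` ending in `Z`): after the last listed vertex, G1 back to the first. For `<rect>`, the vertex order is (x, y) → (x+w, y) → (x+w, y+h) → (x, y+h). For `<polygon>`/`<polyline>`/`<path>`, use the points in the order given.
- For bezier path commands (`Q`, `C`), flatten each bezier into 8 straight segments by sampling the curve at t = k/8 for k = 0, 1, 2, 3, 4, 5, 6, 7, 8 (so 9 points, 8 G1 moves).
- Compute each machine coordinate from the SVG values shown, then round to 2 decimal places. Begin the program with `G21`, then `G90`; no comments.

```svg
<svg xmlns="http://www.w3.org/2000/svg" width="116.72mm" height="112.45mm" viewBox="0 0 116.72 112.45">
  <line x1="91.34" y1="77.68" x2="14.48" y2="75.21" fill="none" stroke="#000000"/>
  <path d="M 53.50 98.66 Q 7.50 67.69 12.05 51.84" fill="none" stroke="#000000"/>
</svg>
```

viewBox `0 0 116.72 112.45` with mm width/height → 1 unit = 1 mm. Flip: y_m = 112.45 − y_svg.

**Shape 1** — `<line>` line segment, stroke `#000000` → cut (S914, F1542). Machine vertices: (91.34,34.77) → (14.48,37.24). Open path.

**Shape 2** — `<path>` quadratic bezier, stroke `#000000` → cut (S914, F1542). Control points (SVG): P0=(53.50,98.66), P1=(7.50,67.69), P2=(12.05,51.84); sampled at t=k/8. Machine vertices: (53.50,13.79) → (42.79,21.30) → (33.66,28.33) → (26.11,34.89) → (20.14,40.98) → (15.75,46.60) → (12.93,51.74) → (11.70,56.41) → (12.05,60.61). Open path.

G21
G90
G0 X91.34 Y34.77
M3 S914
G1 X14.48 Y37.24 F1542
G0 X53.50 Y13.79
M3 S914
G1 X42.79 Y21.30 F1542
G1 X33.66 Y28.33
G1 X26.11 Y34.89
G1 X20.14 Y40.98
G1 X15.75 Y46.60
G1 X12.93 Y51.74
G1 X11.70 Y56.41
G1 X12.05 Y60.61
M5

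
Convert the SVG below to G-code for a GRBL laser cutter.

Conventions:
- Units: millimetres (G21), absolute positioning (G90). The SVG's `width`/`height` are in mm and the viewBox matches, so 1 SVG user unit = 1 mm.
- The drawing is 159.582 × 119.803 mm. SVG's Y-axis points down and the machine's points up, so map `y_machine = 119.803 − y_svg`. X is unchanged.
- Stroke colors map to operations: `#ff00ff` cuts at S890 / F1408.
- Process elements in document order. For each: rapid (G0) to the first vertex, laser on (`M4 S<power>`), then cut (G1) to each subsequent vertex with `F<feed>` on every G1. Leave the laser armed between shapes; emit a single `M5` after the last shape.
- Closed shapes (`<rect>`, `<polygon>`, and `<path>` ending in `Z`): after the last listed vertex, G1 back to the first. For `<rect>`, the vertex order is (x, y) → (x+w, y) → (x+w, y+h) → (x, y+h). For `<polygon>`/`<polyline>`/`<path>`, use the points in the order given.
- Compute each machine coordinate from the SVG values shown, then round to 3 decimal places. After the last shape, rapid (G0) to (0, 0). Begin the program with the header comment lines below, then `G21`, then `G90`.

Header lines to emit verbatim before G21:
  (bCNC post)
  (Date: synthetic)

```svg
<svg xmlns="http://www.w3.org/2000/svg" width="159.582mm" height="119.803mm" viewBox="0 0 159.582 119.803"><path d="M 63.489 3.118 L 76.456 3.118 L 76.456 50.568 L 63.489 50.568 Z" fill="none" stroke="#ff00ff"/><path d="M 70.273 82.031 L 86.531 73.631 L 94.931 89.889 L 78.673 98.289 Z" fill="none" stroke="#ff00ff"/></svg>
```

(bCNC post)
(Date: synthetic)
G21
G90
G0 X63.489 Y116.685
M4 S890
G1 X76.456 Y116.685 F1408
G1 X76.456 Y69.235 F1408
G1 X63.489 Y69.235 F1408
G1 X63.489 Y116.685 F1408
G0 X70.273 Y37.772
M4 S890
G1 X86.531 Y46.172 F1408
G1 X94.931 Y29.914 F1408
G1 X78.673 Y21.514 F1408
G1 X70.273 Y37.772 F1408
M5
G0 X0.000 Y0.000

Since the viewBox matches the mm dimensions, user units are millimetres directly. The only transform is the Y-flip y_m = 119.803 − y_svg.

Shape 1 is a rectangle drawn with `<path>`. Its stroke #ff00ff means cut at S890, F1408. After flipping Y the toolpath is (63.489,116.685) → (76.456,116.685) → (76.456,69.235) → (63.489,69.235) → (63.489,116.685), returning to the start.

Shape 2 is a regular polygon drawn with `<path>`. Its stroke #ff00ff means cut at S890, F1408. After flipping Y the toolpath is (70.273,37.772) → (86.531,46.172) → (94.931,29.914) → (78.673,21.514) → (70.273,37.772), returning to the start.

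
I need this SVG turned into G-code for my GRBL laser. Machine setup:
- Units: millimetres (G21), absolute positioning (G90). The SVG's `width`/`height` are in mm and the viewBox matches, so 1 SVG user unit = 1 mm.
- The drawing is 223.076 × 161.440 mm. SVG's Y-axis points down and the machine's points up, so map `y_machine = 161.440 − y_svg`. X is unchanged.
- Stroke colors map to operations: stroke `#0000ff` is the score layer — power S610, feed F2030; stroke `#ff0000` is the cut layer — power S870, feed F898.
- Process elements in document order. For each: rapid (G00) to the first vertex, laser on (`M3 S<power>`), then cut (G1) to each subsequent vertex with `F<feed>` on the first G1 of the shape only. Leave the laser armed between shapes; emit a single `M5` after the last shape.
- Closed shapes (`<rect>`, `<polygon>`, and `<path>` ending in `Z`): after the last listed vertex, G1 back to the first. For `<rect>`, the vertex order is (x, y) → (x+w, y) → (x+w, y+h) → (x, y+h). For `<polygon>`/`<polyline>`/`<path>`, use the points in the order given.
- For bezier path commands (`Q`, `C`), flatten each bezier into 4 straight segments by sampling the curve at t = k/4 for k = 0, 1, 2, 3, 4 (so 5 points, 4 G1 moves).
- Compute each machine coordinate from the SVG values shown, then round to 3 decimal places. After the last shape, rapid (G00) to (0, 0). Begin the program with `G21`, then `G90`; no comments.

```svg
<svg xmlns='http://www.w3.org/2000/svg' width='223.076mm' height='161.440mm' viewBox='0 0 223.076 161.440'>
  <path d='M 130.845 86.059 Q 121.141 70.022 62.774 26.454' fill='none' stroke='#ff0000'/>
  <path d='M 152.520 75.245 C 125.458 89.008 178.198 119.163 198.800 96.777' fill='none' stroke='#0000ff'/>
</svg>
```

Since the viewBox matches the mm dimensions, user units are millimetres directly. The only transform is the Y-flip y_m = 161.440 − y_svg.

Shape 1 is a quadratic bezier drawn with `<path>`. Its stroke #ff0000 means cut at S870, F898. After flipping Y the toolpath is (130.845,75.381) → (122.952,85.120) → (108.975,98.301) → (88.916,114.923) → (62.774,134.986).

Shape 2 is a cubic bezier drawn with `<path>`. Its stroke #0000ff means score at S610, F2030. After flipping Y the toolpath is (152.520,86.195) → (145.437,73.876) → (157.786,61.873) → (179.072,56.648) → (198.800,64.663).

G21
G90
G00 X130.845 Y75.381
M3 S870
G1 X122.952 Y85.120 F898
G1 X108.975 Y98.301
G1 X88.916 Y114.923
G1 X62.774 Y134.986
G00 X152.520 Y86.195
M3 S610
G1 X145.437 Y73.876 F2030
G1 X157.786 Y61.873
G1 X179.072 Y56.648
G1 X198.800 Y64.663
M5
G00 X0.000 Y0.000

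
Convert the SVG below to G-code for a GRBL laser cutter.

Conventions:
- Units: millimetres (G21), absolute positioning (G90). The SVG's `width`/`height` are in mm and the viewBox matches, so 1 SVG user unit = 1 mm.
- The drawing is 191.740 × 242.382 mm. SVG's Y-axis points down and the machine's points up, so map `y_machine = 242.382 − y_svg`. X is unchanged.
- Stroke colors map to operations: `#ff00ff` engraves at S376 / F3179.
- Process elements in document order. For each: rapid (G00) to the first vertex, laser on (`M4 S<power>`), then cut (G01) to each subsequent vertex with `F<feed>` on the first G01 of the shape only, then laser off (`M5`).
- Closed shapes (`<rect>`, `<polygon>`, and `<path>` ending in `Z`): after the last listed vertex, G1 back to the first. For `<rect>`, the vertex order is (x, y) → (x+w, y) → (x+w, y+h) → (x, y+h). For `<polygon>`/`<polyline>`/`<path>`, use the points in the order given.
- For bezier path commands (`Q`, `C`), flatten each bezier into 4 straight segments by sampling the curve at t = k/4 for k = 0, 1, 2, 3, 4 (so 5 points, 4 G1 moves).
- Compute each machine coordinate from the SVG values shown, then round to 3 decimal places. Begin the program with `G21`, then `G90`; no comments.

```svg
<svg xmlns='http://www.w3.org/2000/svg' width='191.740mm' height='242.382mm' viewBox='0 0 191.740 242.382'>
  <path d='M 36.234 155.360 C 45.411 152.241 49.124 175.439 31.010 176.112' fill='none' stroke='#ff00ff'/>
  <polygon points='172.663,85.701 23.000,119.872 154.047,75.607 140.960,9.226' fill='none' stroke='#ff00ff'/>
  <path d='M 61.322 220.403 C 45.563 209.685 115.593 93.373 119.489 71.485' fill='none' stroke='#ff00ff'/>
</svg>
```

Since the viewBox matches the mm dimensions, user units are millimetres directly. The only transform is the Y-flip y_m = 242.382 − y_svg.

Shape 1 is a cubic bezier drawn with `<path>`. Its stroke #ff00ff means engrave at S376, F3179. After flipping Y the toolpath is (36.234,87.022) → (41.837,85.190) → (43.856,78.068) → (40.759,70.235) → (31.010,66.270).

Shape 2 is a closed polygon drawn with `<polygon>`. Its stroke #ff00ff means engrave at S376, F3179. After flipping Y the toolpath is (172.663,156.681) → (23.000,122.510) → (154.047,166.775) → (140.960,233.156) → (172.663,156.681), returning to the start.

Shape 3 is a cubic bezier drawn with `<path>`. Its stroke #ff00ff means engrave at S376, F3179. After flipping Y the toolpath is (61.322,21.979) → (63.214,46.691) → (83.035,92.249) → (106.541,139.902) → (119.489,170.897).

G21
G90
G00 X36.234 Y87.022
M4 S376
G01 X41.837 Y85.190 F3179
G01 X43.856 Y78.068
G01 X40.759 Y70.235
G01 X31.010 Y66.270
M5
G00 X172.663 Y156.681
M4 S376
G01 X23.000 Y122.510 F3179
G01 X154.047 Y166.775
G01 X140.960 Y233.156
G01 X172.663 Y156.681
M5
G00 X61.322 Y21.979
M4 S376
G01 X63.214 Y46.691 F3179
G01 X83.035 Y92.249
G01 X106.541 Y139.902
G01 X119.489 Y170.897
M5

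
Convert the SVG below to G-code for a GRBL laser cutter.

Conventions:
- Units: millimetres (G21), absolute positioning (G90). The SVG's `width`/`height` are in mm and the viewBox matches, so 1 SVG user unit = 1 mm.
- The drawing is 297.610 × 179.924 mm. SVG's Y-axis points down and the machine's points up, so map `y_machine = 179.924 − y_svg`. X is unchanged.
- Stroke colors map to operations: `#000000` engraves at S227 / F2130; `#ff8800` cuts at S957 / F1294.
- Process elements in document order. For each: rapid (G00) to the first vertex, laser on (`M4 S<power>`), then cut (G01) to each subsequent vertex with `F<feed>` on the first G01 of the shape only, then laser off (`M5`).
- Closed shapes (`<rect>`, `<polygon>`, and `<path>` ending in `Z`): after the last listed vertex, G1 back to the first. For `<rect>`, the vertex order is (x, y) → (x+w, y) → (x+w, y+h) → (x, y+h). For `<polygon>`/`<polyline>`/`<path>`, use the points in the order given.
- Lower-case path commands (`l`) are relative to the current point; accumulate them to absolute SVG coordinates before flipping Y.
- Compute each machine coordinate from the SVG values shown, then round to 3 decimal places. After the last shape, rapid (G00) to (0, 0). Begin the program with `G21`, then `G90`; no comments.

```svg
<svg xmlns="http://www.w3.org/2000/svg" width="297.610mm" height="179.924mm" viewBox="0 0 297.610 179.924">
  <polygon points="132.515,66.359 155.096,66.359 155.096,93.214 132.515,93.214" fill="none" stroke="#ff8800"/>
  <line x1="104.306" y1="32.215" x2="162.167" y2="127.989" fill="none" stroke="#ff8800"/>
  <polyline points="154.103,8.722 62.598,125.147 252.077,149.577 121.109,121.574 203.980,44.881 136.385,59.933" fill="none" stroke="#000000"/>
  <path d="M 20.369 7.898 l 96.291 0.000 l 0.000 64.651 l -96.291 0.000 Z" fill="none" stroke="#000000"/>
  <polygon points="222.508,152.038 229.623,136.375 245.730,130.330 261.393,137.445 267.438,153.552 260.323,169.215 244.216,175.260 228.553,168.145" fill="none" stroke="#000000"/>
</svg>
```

Since the viewBox matches the mm dimensions, user units are millimetres directly. The only transform is the Y-flip y_m = 179.924 − y_svg.

Shape 1 is a rectangle drawn with `<polygon>`. Its stroke #ff8800 means cut at S957, F1294. After flipping Y the toolpath is (132.515,113.565) → (155.096,113.565) → (155.096,86.710) → (132.515,86.710) → (132.515,113.565), returning to the start.

Shape 2 is a line segment drawn with `<line>`. Its stroke #ff8800 means cut at S957, F1294. After flipping Y the toolpath is (104.306,147.709) → (162.167,51.935).

Shape 3 is a open polyline drawn with `<polyline>`. Its stroke #000000 means engrave at S227, F2130. After flipping Y the toolpath is (154.103,171.202) → (62.598,54.777) → (252.077,30.347) → (121.109,58.350) → (203.980,135.043) → (136.385,119.991).

Shape 4 is a rectangle drawn with `<path>`. Its stroke #000000 means engrave at S227, F2130. After flipping Y the toolpath is (20.369,172.026) → (116.660,172.026) → (116.660,107.375) → (20.369,107.375) → (20.369,172.026), returning to the start.

Shape 5 is a regular polygon drawn with `<polygon>`. Its stroke #000000 means engrave at S227, F2130. After flipping Y the toolpath is (222.508,27.886) → (229.623,43.549) → (245.730,49.594) → (261.393,42.479) → (267.438,26.372) → (260.323,10.709) → (244.216,4.664) → (228.553,11.779) → (222.508,27.886), returning to the start.

G21
G90
G00 X132.515 Y113.565
M4 S957
G01 X155.096 Y113.565 F1294
G01 X155.096 Y86.710
G01 X132.515 Y86.710
G01 X132.515 Y113.565
M5
G00 X104.306 Y147.709
M4 S957
G01 X162.167 Y51.935 F1294
M5
G00 X154.103 Y171.202
M4 S227
G01 X62.598 Y54.777 F2130
G01 X252.077 Y30.347
G01 X121.109 Y58.350
G01 X203.980 Y135.043
G01 X136.385 Y119.991
M5
G00 X20.369 Y172.026
M4 S227
G01 X116.660 Y172.026 F2130
G01 X116.660 Y107.375
G01 X20.369 Y107.375
G01 X20.369 Y172.026
M5
G00 X222.508 Y27.886
M4 S227
G01 X229.623 Y43.549 F2130
G01 X245.730 Y49.594
G01 X261.393 Y42.479
G01 X267.438 Y26.372
G01 X260.323 Y10.709
G01 X244.216 Y4.664
G01 X228.553 Y11.779
G01 X222.508 Y27.886
M5
G00 X0.000 Y0.000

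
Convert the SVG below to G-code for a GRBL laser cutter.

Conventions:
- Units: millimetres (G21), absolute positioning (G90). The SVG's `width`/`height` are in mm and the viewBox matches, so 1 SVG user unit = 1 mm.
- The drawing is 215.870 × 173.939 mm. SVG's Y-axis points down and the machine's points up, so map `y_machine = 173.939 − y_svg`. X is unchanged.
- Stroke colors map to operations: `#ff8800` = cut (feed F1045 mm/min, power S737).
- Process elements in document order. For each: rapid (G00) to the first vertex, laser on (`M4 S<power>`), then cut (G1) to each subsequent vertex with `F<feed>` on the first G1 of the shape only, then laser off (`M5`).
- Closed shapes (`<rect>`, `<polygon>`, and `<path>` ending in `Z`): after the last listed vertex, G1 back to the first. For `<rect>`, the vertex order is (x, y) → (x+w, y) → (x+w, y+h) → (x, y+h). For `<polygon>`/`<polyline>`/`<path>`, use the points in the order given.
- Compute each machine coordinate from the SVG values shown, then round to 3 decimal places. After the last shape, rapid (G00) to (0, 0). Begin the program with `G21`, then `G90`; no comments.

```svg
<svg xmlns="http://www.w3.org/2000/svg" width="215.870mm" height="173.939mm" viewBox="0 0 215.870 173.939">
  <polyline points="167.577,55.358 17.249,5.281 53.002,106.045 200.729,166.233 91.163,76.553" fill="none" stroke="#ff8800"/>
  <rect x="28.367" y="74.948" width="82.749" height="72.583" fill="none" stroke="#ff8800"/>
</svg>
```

viewBox `0 0 215.870 173.939` with mm width/height → 1 unit = 1 mm. Flip: y_m = 173.939 − y_svg.

**Shape 1** — `<polyline>` open polyline, stroke `#ff8800` → cut (S737, F1045). Machine vertices: (167.577,118.581) → (17.249,168.658) → (53.002,67.894) → (200.729,7.706) → (91.163,97.386). Open path.

**Shape 2** — `<rect>` rectangle, stroke `#ff8800` → cut (S737, F1045). Machine vertices: (28.367,98.991) → (111.116,98.991) → (111.116,26.408) → (28.367,26.408) → (28.367,98.991). Closed: final G1 returns to the first vertex.

G21
G90
G00 X167.577 Y118.581
M4 S737
G1 X17.249 Y168.658 F1045
G1 X53.002 Y67.894
G1 X200.729 Y7.706
G1 X91.163 Y97.386
M5
G00 X28.367 Y98.991
M4 S737
G1 X111.116 Y98.991 F1045
G1 X111.116 Y26.408
G1 X28.367 Y26.408
G1 X28.367 Y98.991
M5
G00 X0.000 Y0.000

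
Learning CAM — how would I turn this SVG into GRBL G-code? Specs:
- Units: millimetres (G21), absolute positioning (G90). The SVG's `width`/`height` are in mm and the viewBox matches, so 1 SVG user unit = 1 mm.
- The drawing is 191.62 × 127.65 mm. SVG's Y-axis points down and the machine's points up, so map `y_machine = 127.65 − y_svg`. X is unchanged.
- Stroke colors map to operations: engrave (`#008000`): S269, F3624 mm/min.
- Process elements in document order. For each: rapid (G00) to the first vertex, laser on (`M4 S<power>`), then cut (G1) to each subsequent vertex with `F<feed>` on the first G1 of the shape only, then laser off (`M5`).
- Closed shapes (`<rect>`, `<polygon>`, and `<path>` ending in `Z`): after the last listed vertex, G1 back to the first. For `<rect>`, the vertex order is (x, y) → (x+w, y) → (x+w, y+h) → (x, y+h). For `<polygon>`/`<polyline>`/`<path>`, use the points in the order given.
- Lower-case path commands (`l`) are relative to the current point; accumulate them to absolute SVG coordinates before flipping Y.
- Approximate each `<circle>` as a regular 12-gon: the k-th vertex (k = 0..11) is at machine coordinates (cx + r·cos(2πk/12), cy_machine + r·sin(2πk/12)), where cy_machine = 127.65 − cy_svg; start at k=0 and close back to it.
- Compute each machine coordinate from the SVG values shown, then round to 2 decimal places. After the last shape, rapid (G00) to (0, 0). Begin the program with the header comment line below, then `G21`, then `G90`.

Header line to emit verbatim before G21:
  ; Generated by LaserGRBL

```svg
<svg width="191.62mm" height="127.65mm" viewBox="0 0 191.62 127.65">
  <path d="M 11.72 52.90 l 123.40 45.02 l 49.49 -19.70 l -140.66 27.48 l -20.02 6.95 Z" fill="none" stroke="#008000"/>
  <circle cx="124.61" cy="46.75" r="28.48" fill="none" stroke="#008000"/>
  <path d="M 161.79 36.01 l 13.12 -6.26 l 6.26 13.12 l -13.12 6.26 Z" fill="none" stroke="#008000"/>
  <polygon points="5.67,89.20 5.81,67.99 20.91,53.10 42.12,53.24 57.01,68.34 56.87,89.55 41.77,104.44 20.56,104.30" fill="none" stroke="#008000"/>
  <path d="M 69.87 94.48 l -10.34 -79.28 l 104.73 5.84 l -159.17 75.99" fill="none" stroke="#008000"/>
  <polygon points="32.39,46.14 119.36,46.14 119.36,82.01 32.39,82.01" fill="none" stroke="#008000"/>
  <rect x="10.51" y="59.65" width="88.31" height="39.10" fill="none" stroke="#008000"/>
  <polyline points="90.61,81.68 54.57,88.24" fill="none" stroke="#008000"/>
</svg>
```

; Generated by LaserGRBL
G21
G90
G00 X11.72 Y74.75
M4 S269
G1 X135.12 Y29.73 F3624
G1 X184.61 Y49.43
G1 X43.95 Y21.95
G1 X23.93 Y15.00
G1 X11.72 Y74.75
M5
G00 X153.09 Y80.90
M4 S269
G1 X149.27 Y95.14 F3624
G1 X138.85 Y105.56
G1 X124.61 Y109.38
G1 X110.37 Y105.56
G1 X99.95 Y95.14
G1 X96.13 Y80.90
G1 X99.95 Y66.66
G1 X110.37 Y56.24
G1 X124.61 Y52.42
G1 X138.85 Y56.24
G1 X149.27 Y66.66
G1 X153.09 Y80.90
M5
G00 X161.79 Y91.64
M4 S269
G1 X174.91 Y97.90 F3624
G1 X181.17 Y84.78
G1 X168.05 Y78.52
G1 X161.79 Y91.64
M5
G00 X5.67 Y38.45
M4 S269
G1 X5.81 Y59.66 F3624
G1 X20.91 Y74.55
G1 X42.12 Y74.41
G1 X57.01 Y59.31
G1 X56.87 Y38.10
G1 X41.77 Y23.21
G1 X20.56 Y23.35
G1 X5.67 Y38.45
M5
G00 X69.87 Y33.17
M4 S269
G1 X59.53 Y112.45 F3624
G1 X164.26 Y106.61
G1 X5.09 Y30.62
M5
G00 X32.39 Y81.51
M4 S269
G1 X119.36 Y81.51 F3624
G1 X119.36 Y45.64
G1 X32.39 Y45.64
G1 X32.39 Y81.51
M5
G00 X10.51 Y68.00
M4 S269
G1 X98.82 Y68.00 F3624
G1 X98.82 Y28.90
G1 X10.51 Y28.90
G1 X10.51 Y68.00
M5
G00 X90.61 Y45.97
M4 S269
G1 X54.57 Y39.41 F3624
M5
G00 X0.00 Y0.00

Since the viewBox matches the mm dimensions, user units are millimetres directly. The only transform is the Y-flip y_m = 127.65 − y_svg.

Shape 1 is a closed polygon drawn with `<path>`. Its stroke #008000 means engrave at S269, F3624. After flipping Y the toolpath is (11.72,74.75) → (135.12,29.73) → (184.61,49.43) → (43.95,21.95) → (23.93,15.00) → (11.72,74.75), returning to the start.

Shape 2 is a circle drawn with `<circle>`. Its stroke #008000 means engrave at S269, F3624. After flipping Y the toolpath is (153.09,80.90) → (149.27,95.14) → (138.85,105.56) → (124.61,109.38) → (110.37,105.56) → (99.95,95.14) → (96.13,80.90) → (99.95,66.66) → (110.37,56.24) → (124.61,52.42) → (138.85,56.24) → (149.27,66.66) → (153.09,80.90), returning to the start.

Shape 3 is a regular polygon drawn with `<path>`. Its stroke #008000 means engrave at S269, F3624. After flipping Y the toolpath is (161.79,91.64) → (174.91,97.90) → (181.17,84.78) → (168.05,78.52) → (161.79,91.64), returning to the start.

Shape 4 is a regular polygon drawn with `<polygon>`. Its stroke #008000 means engrave at S269, F3624. After flipping Y the toolpath is (5.67,38.45) → (5.81,59.66) → (20.91,74.55) → (42.12,74.41) → (57.01,59.31) → (56.87,38.10) → (41.77,23.21) → (20.56,23.35) → (5.67,38.45), returning to the start.

Shape 5 is a open polyline drawn with `<path>`. Its stroke #008000 means engrave at S269, F3624. After flipping Y the toolpath is (69.87,33.17) → (59.53,112.45) → (164.26,106.61) → (5.09,30.62).

Shape 6 is a rectangle drawn with `<polygon>`. Its stroke #008000 means engrave at S269, F3624. After flipping Y the toolpath is (32.39,81.51) → (119.36,81.51) → (119.36,45.64) → (32.39,45.64) → (32.39,81.51), returning to the start.

Shape 7 is a rectangle drawn with `<rect>`. Its stroke #008000 means engrave at S269, F3624. After flipping Y the toolpath is (10.51,68.00) → (98.82,68.00) → (98.82,28.90) → (10.51,28.90) → (10.51,68.00), returning to the start.

Shape 8 is a line segment drawn with `<polyline>`. Its stroke #008000 means engrave at S269, F3624. After flipping Y the toolpath is (90.61,45.97) → (54.57,39.41).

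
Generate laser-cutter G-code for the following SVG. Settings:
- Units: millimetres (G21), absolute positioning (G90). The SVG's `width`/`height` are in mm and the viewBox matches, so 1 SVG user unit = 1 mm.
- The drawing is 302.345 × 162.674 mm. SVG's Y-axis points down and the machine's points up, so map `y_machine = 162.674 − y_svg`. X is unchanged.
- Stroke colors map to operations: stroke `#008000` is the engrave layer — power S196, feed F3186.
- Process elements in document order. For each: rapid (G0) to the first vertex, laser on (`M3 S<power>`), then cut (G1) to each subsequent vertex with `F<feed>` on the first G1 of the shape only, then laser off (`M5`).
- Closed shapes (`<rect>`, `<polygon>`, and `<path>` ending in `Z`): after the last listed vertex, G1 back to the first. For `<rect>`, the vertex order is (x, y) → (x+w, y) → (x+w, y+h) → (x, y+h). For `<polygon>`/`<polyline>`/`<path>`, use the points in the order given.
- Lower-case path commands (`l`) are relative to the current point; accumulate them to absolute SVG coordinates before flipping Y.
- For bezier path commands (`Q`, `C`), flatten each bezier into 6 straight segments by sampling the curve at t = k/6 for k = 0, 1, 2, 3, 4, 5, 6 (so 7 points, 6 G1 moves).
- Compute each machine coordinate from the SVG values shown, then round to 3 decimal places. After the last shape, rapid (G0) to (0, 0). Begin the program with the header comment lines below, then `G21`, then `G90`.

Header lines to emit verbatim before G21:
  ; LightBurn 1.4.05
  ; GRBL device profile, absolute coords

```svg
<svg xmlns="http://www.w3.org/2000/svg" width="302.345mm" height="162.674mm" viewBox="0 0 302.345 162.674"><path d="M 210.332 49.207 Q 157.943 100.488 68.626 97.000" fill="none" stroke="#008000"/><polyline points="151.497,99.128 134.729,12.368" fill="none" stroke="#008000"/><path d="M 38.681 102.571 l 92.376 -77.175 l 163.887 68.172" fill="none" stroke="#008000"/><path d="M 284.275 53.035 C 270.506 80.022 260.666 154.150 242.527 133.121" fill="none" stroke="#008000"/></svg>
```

; LightBurn 1.4.05
; GRBL device profile, absolute coords
G21
G90
G0 X210.332 Y113.467
M3 S196
G1 X191.843 Y97.895 F3186
G1 X171.303 Y85.365
G1 X148.711 Y75.878
G1 X124.068 Y69.434
G1 X97.373 Y66.033
G1 X68.626 Y65.674
M5
G0 X151.497 Y63.546
M3 S196
G1 X134.729 Y150.306 F3186
M5
G0 X38.681 Y60.103
M3 S196
G1 X131.057 Y137.278 F3186
G1 X294.944 Y69.106
M5
G0 X284.275 Y109.639
M3 S196
G1 X277.661 Y92.876 F3186
G1 X271.363 Y72.209
G1 X265.040 Y51.590
G1 X258.353 Y34.973
G1 X250.962 Y26.309
G1 X242.527 Y29.553
M5
G0 X0.000 Y0.000

viewBox `0 0 302.345 162.674` with mm width/height → 1 unit = 1 mm. Flip: y_m = 162.674 − y_svg.

**Shape 1** — `<path>` quadratic bezier, stroke `#008000` → engrave (S196, F3186). Control points (SVG): P0=(210.332,49.207), P1=(157.943,100.488), P2=(68.626,97.000); sampled at t=k/6. Machine vertices: (210.332,113.467) → (191.843,97.895) → (171.303,85.365) → (148.711,75.878) → (124.068,69.434) → (97.373,66.033) → (68.626,65.674). Open path.

**Shape 2** — `<polyline>` line segment, stroke `#008000` → engrave (S196, F3186). Machine vertices: (151.497,63.546) → (134.729,150.306). Open path.

**Shape 3** — `<path>` open polyline, stroke `#008000` → engrave (S196, F3186). Machine vertices: (38.681,60.103) → (131.057,137.278) → (294.944,69.106). Open path.

**Shape 4** — `<path>` cubic bezier, stroke `#008000` → engrave (S196, F3186). Control points (SVG): P0=(284.275,53.035), P1=(270.506,80.022), P2=(260.666,154.150), P3=(242.527,133.121); sampled at t=k/6. Machine vertices: (284.275,109.639) → (277.661,92.876) → (271.363,72.209) → (265.040,51.590) → (258.353,34.973) → (250.962,26.309) → (242.527,29.553). Open path.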